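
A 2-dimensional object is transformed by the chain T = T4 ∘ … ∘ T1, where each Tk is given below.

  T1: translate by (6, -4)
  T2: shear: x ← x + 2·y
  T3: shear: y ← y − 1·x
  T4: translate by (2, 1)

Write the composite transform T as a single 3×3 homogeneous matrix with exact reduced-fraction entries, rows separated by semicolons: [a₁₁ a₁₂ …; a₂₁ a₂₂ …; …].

T = [1 2 0; -1 -1 -1; 0 0 1]

T1 = [1 0 6; 0 1 -4; 0 0 1]
T2·T1 = [1 2 -2; 0 1 -4; 0 0 1]
T3·…·T1 = [1 2 -2; -1 -1 -2; 0 0 1]
T4·…·T1 = [1 2 0; -1 -1 -1; 0 0 1]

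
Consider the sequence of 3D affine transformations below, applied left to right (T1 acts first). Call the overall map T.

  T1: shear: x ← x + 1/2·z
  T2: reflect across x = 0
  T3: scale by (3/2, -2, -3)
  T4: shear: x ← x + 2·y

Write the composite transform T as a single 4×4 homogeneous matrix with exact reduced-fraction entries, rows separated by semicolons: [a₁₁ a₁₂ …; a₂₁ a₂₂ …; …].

T1 = [1 0 1/2 0; 0 1 0 0; 0 0 1 0; 0 0 0 1]
T2·T1 = [-1 0 -1/2 0; 0 1 0 0; 0 0 1 0; 0 0 0 1]
T3·…·T1 = [-3/2 0 -3/4 0; 0 -2 0 0; 0 0 -3 0; 0 0 0 1]
T4·…·T1 = [-3/2 -4 -3/4 0; 0 -2 0 0; 0 0 -3 0; 0 0 0 1]

T = [-3/2 -4 -3/4 0; 0 -2 0 0; 0 0 -3 0; 0 0 0 1]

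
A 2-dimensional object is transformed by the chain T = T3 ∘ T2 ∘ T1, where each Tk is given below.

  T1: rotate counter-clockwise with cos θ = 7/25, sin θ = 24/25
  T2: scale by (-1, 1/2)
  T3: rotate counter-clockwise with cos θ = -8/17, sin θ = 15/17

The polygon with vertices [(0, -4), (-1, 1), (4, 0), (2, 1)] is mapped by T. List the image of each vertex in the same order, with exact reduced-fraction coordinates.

image vertices: (978/425, -1328/425), (-241/850, 533/425), (-496/425, -804/425), (-197/170, -14/85)

T1 rotate counter-clockwise with cos θ = 7/25, sin θ = 24/25: (0, -4) → (96/25, -28/25); (-1, 1) → (-31/25, -17/25); (4, 0) → (28/25, 96/25); (2, 1) → (-2/5, 11/5)
T2 scale by (-1, 1/2): (96/25, -28/25) → (-96/25, -14/25); (-31/25, -17/25) → (31/25, -17/50); (28/25, 96/25) → (-28/25, 48/25); (-2/5, 11/5) → (2/5, 11/10)
T3 rotate counter-clockwise with cos θ = -8/17, sin θ = 15/17: (-96/25, -14/25) → (978/425, -1328/425); (31/25, -17/50) → (-241/850, 533/425); (-28/25, 48/25) → (-496/425, -804/425); (2/5, 11/10) → (-197/170, -14/85)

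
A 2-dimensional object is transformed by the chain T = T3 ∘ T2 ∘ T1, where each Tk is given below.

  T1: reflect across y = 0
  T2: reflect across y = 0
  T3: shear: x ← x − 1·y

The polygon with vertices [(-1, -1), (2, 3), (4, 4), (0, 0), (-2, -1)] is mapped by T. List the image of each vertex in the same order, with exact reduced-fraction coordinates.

T1 reflect across y = 0: (-1, -1) → (-1, 1); (2, 3) → (2, -3); (4, 4) → (4, -4); (0, 0) → (0, 0); (-2, -1) → (-2, 1)
T2 reflect across y = 0: (-1, 1) → (-1, -1); (2, -3) → (2, 3); (4, -4) → (4, 4); (0, 0) → (0, 0); (-2, 1) → (-2, -1)
T3 shear: x ← x − 1·y: (-1, -1) → (0, -1); (2, 3) → (-1, 3); (4, 4) → (0, 4); (0, 0) → (0, 0); (-2, -1) → (-1, -1)

image vertices: (0, -1), (-1, 3), (0, 4), (0, 0), (-1, -1)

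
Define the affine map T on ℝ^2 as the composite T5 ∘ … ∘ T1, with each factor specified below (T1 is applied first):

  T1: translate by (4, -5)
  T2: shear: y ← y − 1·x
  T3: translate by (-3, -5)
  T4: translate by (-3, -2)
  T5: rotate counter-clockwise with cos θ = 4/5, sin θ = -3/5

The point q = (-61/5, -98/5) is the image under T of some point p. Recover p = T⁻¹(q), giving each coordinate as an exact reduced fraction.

T1 = [1 0 4; 0 1 -5; 0 0 1]
T2·T1 = [1 0 4; -1 1 -9; 0 0 1]
T3·…·T1 = [1 0 1; -1 1 -14; 0 0 1]
T4·…·T1 = [1 0 -2; -1 1 -16; 0 0 1]
T5·…·T1 = [1/5 3/5 -56/5; -7/5 4/5 -58/5; 0 0 1]
det M = 1; M⁻¹ = [4/5 -3/5 2; 7/5 1/5 18; 0 0 1]
M⁻¹ · (-61/5, -98/5)ᵀ = (4, -3)ᵀ

p = (4, -3)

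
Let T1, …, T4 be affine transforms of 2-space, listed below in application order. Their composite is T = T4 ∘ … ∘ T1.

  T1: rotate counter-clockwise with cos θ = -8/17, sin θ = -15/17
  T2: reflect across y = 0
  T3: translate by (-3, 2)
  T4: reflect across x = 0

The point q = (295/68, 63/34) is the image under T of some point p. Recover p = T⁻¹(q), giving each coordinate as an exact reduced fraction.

p = (1/2, -5/4)

T1 = [-8/17 15/17 0; -15/17 -8/17 0; 0 0 1]
T2·T1 = [-8/17 15/17 0; 15/17 8/17 0; 0 0 1]
T3·…·T1 = [-8/17 15/17 -3; 15/17 8/17 2; 0 0 1]
T4·…·T1 = [8/17 -15/17 3; 15/17 8/17 2; 0 0 1]
det M = 1; M⁻¹ = [8/17 15/17 -54/17; -15/17 8/17 29/17; 0 0 1]
M⁻¹ · (295/68, 63/34)ᵀ = (1/2, -5/4)ᵀ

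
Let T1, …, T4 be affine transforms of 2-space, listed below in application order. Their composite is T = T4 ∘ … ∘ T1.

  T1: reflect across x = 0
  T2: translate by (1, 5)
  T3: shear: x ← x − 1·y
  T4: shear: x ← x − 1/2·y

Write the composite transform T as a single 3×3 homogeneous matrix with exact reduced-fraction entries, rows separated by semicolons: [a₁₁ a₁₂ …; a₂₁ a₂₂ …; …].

T = [-1 -3/2 -13/2; 0 1 5; 0 0 1]

T1 = [-1 0 0; 0 1 0; 0 0 1]
T2·T1 = [-1 0 1; 0 1 5; 0 0 1]
T3·…·T1 = [-1 -1 -4; 0 1 5; 0 0 1]
T4·…·T1 = [-1 -3/2 -13/2; 0 1 5; 0 0 1]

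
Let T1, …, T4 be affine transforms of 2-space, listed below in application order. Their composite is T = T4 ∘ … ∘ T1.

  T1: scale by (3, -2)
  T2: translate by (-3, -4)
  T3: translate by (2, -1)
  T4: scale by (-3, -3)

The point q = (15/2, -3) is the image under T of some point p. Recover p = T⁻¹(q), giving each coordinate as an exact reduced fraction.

p = (-1/2, -3)

T1 = [3 0 0; 0 -2 0; 0 0 1]
T2·T1 = [3 0 -3; 0 -2 -4; 0 0 1]
T3·…·T1 = [3 0 -1; 0 -2 -5; 0 0 1]
T4·…·T1 = [-9 0 3; 0 6 15; 0 0 1]
det M = -54; M⁻¹ = [-1/9 0 1/3; 0 1/6 -5/2; 0 0 1]
M⁻¹ · (15/2, -3)ᵀ = (-1/2, -3)ᵀ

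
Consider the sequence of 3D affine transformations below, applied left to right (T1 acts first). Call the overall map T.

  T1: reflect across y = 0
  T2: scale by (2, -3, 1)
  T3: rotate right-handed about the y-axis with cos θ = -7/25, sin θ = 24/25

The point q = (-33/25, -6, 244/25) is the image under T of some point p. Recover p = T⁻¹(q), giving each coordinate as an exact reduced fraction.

p = (-9/2, -2, -4)

T1 = [1 0 0 0; 0 -1 0 0; 0 0 1 0; 0 0 0 1]
T2·T1 = [2 0 0 0; 0 3 0 0; 0 0 1 0; 0 0 0 1]
T3·…·T1 = [-14/25 0 24/25 0; 0 3 0 0; -48/25 0 -7/25 0; 0 0 0 1]
det M = 6; M⁻¹ = [-7/50 0 -12/25 0; 0 1/3 0 0; 24/25 0 -7/25 0; 0 0 0 1]
M⁻¹ · (-33/25, -6, 244/25)ᵀ = (-9/2, -2, -4)ᵀ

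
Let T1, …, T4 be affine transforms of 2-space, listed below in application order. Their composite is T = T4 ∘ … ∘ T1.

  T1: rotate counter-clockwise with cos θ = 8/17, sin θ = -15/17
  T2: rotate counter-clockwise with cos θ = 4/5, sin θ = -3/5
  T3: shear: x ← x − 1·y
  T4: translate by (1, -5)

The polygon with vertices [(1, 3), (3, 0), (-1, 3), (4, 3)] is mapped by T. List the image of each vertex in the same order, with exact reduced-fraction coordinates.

image vertices: (447/85, -548/85), (298/85, -677/85), (61/17, -76/17), (132/17, -160/17)

T1 rotate counter-clockwise with cos θ = 8/17, sin θ = -15/17: (1, 3) → (53/17, 9/17); (3, 0) → (24/17, -45/17); (-1, 3) → (37/17, 39/17); (4, 3) → (77/17, -36/17)
T2 rotate counter-clockwise with cos θ = 4/5, sin θ = -3/5: (53/17, 9/17) → (239/85, -123/85); (24/17, -45/17) → (-39/85, -252/85); (37/17, 39/17) → (53/17, 9/17); (77/17, -36/17) → (40/17, -75/17)
T3 shear: x ← x − 1·y: (239/85, -123/85) → (362/85, -123/85); (-39/85, -252/85) → (213/85, -252/85); (53/17, 9/17) → (44/17, 9/17); (40/17, -75/17) → (115/17, -75/17)
T4 translate by (1, -5): (362/85, -123/85) → (447/85, -548/85); (213/85, -252/85) → (298/85, -677/85); (44/17, 9/17) → (61/17, -76/17); (115/17, -75/17) → (132/17, -160/17)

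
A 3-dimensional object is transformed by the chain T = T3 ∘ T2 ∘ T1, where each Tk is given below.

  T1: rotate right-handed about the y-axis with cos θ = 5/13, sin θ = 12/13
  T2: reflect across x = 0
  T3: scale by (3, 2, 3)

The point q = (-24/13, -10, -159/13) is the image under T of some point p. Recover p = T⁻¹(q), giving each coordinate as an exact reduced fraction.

T1 = [5/13 0 12/13 0; 0 1 0 0; -12/13 0 5/13 0; 0 0 0 1]
T2·T1 = [-5/13 0 -12/13 0; 0 1 0 0; -12/13 0 5/13 0; 0 0 0 1]
T3·…·T1 = [-15/13 0 -36/13 0; 0 2 0 0; -36/13 0 15/13 0; 0 0 0 1]
det M = -18; M⁻¹ = [-5/39 0 -4/13 0; 0 1/2 0 0; -4/13 0 5/39 0; 0 0 0 1]
M⁻¹ · (-24/13, -10, -159/13)ᵀ = (4, -5, -1)ᵀ

p = (4, -5, -1)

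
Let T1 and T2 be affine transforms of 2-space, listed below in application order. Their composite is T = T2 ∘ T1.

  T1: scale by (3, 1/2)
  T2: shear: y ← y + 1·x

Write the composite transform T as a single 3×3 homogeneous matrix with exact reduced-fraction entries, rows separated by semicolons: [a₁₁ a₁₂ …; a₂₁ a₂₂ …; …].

T = [3 0 0; 3 1/2 0; 0 0 1]

T1 = [3 0 0; 0 1/2 0; 0 0 1]
T2·T1 = [3 0 0; 3 1/2 0; 0 0 1]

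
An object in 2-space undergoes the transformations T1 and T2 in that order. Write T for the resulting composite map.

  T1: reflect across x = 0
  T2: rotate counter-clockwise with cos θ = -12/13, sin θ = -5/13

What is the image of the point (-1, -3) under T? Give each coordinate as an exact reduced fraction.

T(p) = (-27/13, 31/13)

T1 reflect across x = 0: (-1, -3) → (1, -3)
T2 rotate counter-clockwise with cos θ = -12/13, sin θ = -5/13: (1, -3) → (-27/13, 31/13)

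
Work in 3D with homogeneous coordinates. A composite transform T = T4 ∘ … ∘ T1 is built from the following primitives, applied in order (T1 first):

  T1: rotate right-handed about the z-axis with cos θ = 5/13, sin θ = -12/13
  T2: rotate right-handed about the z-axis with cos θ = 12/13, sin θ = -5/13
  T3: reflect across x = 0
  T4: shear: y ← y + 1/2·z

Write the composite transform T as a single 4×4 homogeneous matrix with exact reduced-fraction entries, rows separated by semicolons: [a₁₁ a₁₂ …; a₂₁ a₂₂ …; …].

T1 = [5/13 12/13 0 0; -12/13 5/13 0 0; 0 0 1 0; 0 0 0 1]
T2·T1 = [0 1 0 0; -1 0 0 0; 0 0 1 0; 0 0 0 1]
T3·…·T1 = [0 -1 0 0; -1 0 0 0; 0 0 1 0; 0 0 0 1]
T4·…·T1 = [0 -1 0 0; -1 0 1/2 0; 0 0 1 0; 0 0 0 1]

T = [0 -1 0 0; -1 0 1/2 0; 0 0 1 0; 0 0 0 1]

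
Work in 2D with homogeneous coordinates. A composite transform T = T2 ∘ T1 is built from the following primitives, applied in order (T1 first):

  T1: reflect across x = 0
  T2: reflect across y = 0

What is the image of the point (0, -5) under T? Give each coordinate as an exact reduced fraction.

T1 reflect across x = 0: (0, -5) → (0, -5)
T2 reflect across y = 0: (0, -5) → (0, 5)

T(p) = (0, 5)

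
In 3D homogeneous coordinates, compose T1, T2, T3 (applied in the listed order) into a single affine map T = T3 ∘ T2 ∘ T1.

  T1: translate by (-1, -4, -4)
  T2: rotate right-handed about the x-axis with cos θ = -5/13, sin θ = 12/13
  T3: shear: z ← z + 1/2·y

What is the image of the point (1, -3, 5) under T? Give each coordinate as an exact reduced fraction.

T1 translate by (-1, -4, -4): (1, -3, 5) → (0, -7, 1)
T2 rotate right-handed about the x-axis with cos θ = -5/13, sin θ = 12/13: (0, -7, 1) → (0, 23/13, -89/13)
T3 shear: z ← z + 1/2·y: (0, 23/13, -89/13) → (0, 23/13, -155/26)

T(p) = (0, 23/13, -155/26)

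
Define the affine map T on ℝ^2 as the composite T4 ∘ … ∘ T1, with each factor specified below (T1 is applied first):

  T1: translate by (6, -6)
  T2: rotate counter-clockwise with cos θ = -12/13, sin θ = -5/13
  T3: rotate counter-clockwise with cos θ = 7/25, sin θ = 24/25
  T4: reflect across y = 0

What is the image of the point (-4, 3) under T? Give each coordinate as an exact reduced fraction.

T(p) = (-69/25, 58/25)

T1 translate by (6, -6): (-4, 3) → (2, -3)
T2 rotate counter-clockwise with cos θ = -12/13, sin θ = -5/13: (2, -3) → (-3, 2)
T3 rotate counter-clockwise with cos θ = 7/25, sin θ = 24/25: (-3, 2) → (-69/25, -58/25)
T4 reflect across y = 0: (-69/25, -58/25) → (-69/25, 58/25)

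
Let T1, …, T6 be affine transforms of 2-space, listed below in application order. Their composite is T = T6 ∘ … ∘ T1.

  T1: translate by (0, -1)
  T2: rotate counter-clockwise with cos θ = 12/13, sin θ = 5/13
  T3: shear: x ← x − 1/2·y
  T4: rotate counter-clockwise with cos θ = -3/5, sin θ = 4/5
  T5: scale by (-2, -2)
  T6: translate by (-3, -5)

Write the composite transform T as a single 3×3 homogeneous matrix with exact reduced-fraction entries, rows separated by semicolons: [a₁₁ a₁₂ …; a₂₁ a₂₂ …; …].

T = [97/65 6/13 -45/13; -46/65 32/13 -97/13; 0 0 1]

T1 = [1 0 0; 0 1 -1; 0 0 1]
T2·T1 = [12/13 -5/13 5/13; 5/13 12/13 -12/13; 0 0 1]
T3·…·T1 = [19/26 -11/13 11/13; 5/13 12/13 -12/13; 0 0 1]
T4·…·T1 = [-97/130 -3/13 3/13; 23/65 -16/13 16/13; 0 0 1]
T5·…·T1 = [97/65 6/13 -6/13; -46/65 32/13 -32/13; 0 0 1]
T6·…·T1 = [97/65 6/13 -45/13; -46/65 32/13 -97/13; 0 0 1]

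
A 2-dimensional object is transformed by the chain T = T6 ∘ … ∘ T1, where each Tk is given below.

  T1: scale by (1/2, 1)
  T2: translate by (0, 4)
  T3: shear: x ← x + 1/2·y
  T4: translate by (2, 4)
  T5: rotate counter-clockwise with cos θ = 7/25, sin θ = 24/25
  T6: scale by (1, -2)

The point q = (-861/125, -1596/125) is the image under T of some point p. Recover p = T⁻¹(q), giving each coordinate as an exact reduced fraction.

p = (0, 2/5)

T1 = [1/2 0 0; 0 1 0; 0 0 1]
T2·T1 = [1/2 0 0; 0 1 4; 0 0 1]
T3·…·T1 = [1/2 1/2 2; 0 1 4; 0 0 1]
T4·…·T1 = [1/2 1/2 4; 0 1 8; 0 0 1]
T5·…·T1 = [7/50 -41/50 -164/25; 12/25 19/25 152/25; 0 0 1]
T6·…·T1 = [7/50 -41/50 -164/25; -24/25 -38/25 -304/25; 0 0 1]
det M = -1; M⁻¹ = [38/25 -41/50 0; -24/25 -7/50 -8; 0 0 1]
M⁻¹ · (-861/125, -1596/125)ᵀ = (0, 2/5)ᵀ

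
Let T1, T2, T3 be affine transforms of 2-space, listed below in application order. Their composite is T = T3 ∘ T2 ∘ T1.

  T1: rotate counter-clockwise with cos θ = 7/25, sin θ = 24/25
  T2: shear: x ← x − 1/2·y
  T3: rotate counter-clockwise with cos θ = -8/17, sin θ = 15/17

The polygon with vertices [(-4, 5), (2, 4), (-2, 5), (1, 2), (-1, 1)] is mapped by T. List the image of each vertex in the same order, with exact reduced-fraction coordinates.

T1 rotate counter-clockwise with cos θ = 7/25, sin θ = 24/25: (-4, 5) → (-148/25, -61/25); (2, 4) → (-82/25, 76/25); (-2, 5) → (-134/25, -13/25); (1, 2) → (-41/25, 38/25); (-1, 1) → (-31/25, -17/25)
T2 shear: x ← x − 1/2·y: (-148/25, -61/25) → (-47/10, -61/25); (-82/25, 76/25) → (-24/5, 76/25); (-134/25, -13/25) → (-51/10, -13/25); (-41/25, 38/25) → (-12/5, 38/25); (-31/25, -17/25) → (-9/10, -17/25)
T3 rotate counter-clockwise with cos θ = -8/17, sin θ = 15/17: (-47/10, -61/25) → (371/85, -2549/850); (-24/5, 76/25) → (-36/85, -2408/425); (-51/10, -13/25) → (243/85, -3617/850); (-12/5, 38/25) → (-18/85, -1204/425); (-9/10, -17/25) → (87/85, -403/850)

image vertices: (371/85, -2549/850), (-36/85, -2408/425), (243/85, -3617/850), (-18/85, -1204/425), (87/85, -403/850)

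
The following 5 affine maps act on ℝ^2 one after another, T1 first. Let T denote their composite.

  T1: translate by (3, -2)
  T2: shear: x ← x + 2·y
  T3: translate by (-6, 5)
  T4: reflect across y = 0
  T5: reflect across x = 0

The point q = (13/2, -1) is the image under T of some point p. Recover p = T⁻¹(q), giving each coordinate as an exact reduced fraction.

T1 = [1 0 3; 0 1 -2; 0 0 1]
T2·T1 = [1 2 -1; 0 1 -2; 0 0 1]
T3·…·T1 = [1 2 -7; 0 1 3; 0 0 1]
T4·…·T1 = [1 2 -7; 0 -1 -3; 0 0 1]
T5·…·T1 = [-1 -2 7; 0 -1 -3; 0 0 1]
det M = 1; M⁻¹ = [-1 2 13; 0 -1 -3; 0 0 1]
M⁻¹ · (13/2, -1)ᵀ = (9/2, -2)ᵀ

p = (9/2, -2)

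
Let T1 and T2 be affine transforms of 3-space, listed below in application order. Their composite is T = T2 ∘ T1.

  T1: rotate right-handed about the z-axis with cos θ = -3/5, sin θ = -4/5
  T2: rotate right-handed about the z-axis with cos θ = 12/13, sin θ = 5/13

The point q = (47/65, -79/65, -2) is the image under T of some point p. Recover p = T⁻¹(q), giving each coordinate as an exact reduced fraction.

T1 = [-3/5 4/5 0 0; -4/5 -3/5 0 0; 0 0 1 0; 0 0 0 1]
T2·T1 = [-16/65 63/65 0 0; -63/65 -16/65 0 0; 0 0 1 0; 0 0 0 1]
det M = 1; M⁻¹ = [-16/65 -63/65 0 0; 63/65 -16/65 0 0; 0 0 1 0; 0 0 0 1]
M⁻¹ · (47/65, -79/65, -2)ᵀ = (1, 1, -2)ᵀ

p = (1, 1, -2)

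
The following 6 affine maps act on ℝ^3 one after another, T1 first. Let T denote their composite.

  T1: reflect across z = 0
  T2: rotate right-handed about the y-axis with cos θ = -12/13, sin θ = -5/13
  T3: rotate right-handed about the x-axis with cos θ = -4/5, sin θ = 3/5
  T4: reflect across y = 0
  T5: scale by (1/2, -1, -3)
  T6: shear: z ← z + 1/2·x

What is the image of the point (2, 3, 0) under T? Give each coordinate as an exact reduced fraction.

T1 reflect across z = 0: (2, 3, 0) → (2, 3, 0)
T2 rotate right-handed about the y-axis with cos θ = -12/13, sin θ = -5/13: (2, 3, 0) → (-24/13, 3, 10/13)
T3 rotate right-handed about the x-axis with cos θ = -4/5, sin θ = 3/5: (-24/13, 3, 10/13) → (-24/13, -186/65, 77/65)
T4 reflect across y = 0: (-24/13, -186/65, 77/65) → (-24/13, 186/65, 77/65)
T5 scale by (1/2, -1, -3): (-24/13, 186/65, 77/65) → (-12/13, -186/65, -231/65)
T6 shear: z ← z + 1/2·x: (-12/13, -186/65, -231/65) → (-12/13, -186/65, -261/65)

T(p) = (-12/13, -186/65, -261/65)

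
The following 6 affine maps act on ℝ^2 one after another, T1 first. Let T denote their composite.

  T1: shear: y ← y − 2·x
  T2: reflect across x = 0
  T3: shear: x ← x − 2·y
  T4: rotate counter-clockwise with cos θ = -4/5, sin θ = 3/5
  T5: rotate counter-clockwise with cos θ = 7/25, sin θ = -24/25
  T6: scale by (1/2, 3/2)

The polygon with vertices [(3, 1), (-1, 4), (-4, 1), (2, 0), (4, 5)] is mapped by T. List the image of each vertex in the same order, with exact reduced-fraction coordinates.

T1 shear: y ← y − 2·x: (3, 1) → (3, -5); (-1, 4) → (-1, 6); (-4, 1) → (-4, 9); (2, 0) → (2, -4); (4, 5) → (4, -3)
T2 reflect across x = 0: (3, -5) → (-3, -5); (-1, 6) → (1, 6); (-4, 9) → (4, 9); (2, -4) → (-2, -4); (4, -3) → (-4, -3)
T3 shear: x ← x − 2·y: (-3, -5) → (7, -5); (1, 6) → (-11, 6); (4, 9) → (-14, 9); (-2, -4) → (6, -4); (-4, -3) → (2, -3)
T4 rotate counter-clockwise with cos θ = -4/5, sin θ = 3/5: (7, -5) → (-13/5, 41/5); (-11, 6) → (26/5, -57/5); (-14, 9) → (29/5, -78/5); (6, -4) → (-12/5, 34/5); (2, -3) → (1/5, 18/5)
T5 rotate counter-clockwise with cos θ = 7/25, sin θ = -24/25: (-13/5, 41/5) → (893/125, 599/125); (26/5, -57/5) → (-1186/125, -1023/125); (29/5, -78/5) → (-1669/125, -1242/125); (-12/5, 34/5) → (732/125, 526/125); (1/5, 18/5) → (439/125, 102/125)
T6 scale by (1/2, 3/2): (893/125, 599/125) → (893/250, 1797/250); (-1186/125, -1023/125) → (-593/125, -3069/250); (-1669/125, -1242/125) → (-1669/250, -1863/125); (732/125, 526/125) → (366/125, 789/125); (439/125, 102/125) → (439/250, 153/125)

image vertices: (893/250, 1797/250), (-593/125, -3069/250), (-1669/250, -1863/125), (366/125, 789/125), (439/250, 153/125)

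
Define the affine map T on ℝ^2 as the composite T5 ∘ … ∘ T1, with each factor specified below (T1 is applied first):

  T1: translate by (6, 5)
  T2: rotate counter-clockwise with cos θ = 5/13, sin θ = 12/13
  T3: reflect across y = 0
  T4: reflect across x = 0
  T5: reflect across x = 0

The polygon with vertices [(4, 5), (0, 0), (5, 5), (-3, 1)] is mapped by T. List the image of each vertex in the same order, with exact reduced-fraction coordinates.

T1 translate by (6, 5): (4, 5) → (10, 10); (0, 0) → (6, 5); (5, 5) → (11, 10); (-3, 1) → (3, 6)
T2 rotate counter-clockwise with cos θ = 5/13, sin θ = 12/13: (10, 10) → (-70/13, 170/13); (6, 5) → (-30/13, 97/13); (11, 10) → (-5, 14); (3, 6) → (-57/13, 66/13)
T3 reflect across y = 0: (-70/13, 170/13) → (-70/13, -170/13); (-30/13, 97/13) → (-30/13, -97/13); (-5, 14) → (-5, -14); (-57/13, 66/13) → (-57/13, -66/13)
T4 reflect across x = 0: (-70/13, -170/13) → (70/13, -170/13); (-30/13, -97/13) → (30/13, -97/13); (-5, -14) → (5, -14); (-57/13, -66/13) → (57/13, -66/13)
T5 reflect across x = 0: (70/13, -170/13) → (-70/13, -170/13); (30/13, -97/13) → (-30/13, -97/13); (5, -14) → (-5, -14); (57/13, -66/13) → (-57/13, -66/13)

image vertices: (-70/13, -170/13), (-30/13, -97/13), (-5, -14), (-57/13, -66/13)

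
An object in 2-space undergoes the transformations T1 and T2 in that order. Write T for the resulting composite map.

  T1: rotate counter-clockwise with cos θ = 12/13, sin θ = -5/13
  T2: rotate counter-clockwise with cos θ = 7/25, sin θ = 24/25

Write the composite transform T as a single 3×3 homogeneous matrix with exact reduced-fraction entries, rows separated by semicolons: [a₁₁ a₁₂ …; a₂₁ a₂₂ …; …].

T = [204/325 -253/325 0; 253/325 204/325 0; 0 0 1]

T1 = [12/13 5/13 0; -5/13 12/13 0; 0 0 1]
T2·T1 = [204/325 -253/325 0; 253/325 204/325 0; 0 0 1]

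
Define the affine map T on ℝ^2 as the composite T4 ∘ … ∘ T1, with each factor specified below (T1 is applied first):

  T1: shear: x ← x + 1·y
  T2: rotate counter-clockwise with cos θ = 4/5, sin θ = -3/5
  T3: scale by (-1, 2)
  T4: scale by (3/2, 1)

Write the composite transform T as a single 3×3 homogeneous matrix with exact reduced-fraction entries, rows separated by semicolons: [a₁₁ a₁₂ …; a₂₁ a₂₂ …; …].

T = [-6/5 -21/10 0; -6/5 2/5 0; 0 0 1]

T1 = [1 1 0; 0 1 0; 0 0 1]
T2·T1 = [4/5 7/5 0; -3/5 1/5 0; 0 0 1]
T3·…·T1 = [-4/5 -7/5 0; -6/5 2/5 0; 0 0 1]
T4·…·T1 = [-6/5 -21/10 0; -6/5 2/5 0; 0 0 1]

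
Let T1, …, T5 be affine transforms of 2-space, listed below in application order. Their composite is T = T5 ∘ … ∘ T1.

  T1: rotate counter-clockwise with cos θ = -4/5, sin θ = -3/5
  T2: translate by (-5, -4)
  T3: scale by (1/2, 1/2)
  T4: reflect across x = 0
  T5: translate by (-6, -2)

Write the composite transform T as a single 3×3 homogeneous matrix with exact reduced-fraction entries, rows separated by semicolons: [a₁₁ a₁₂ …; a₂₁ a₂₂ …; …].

T = [2/5 -3/10 -7/2; -3/10 -2/5 -4; 0 0 1]

T1 = [-4/5 3/5 0; -3/5 -4/5 0; 0 0 1]
T2·T1 = [-4/5 3/5 -5; -3/5 -4/5 -4; 0 0 1]
T3·…·T1 = [-2/5 3/10 -5/2; -3/10 -2/5 -2; 0 0 1]
T4·…·T1 = [2/5 -3/10 5/2; -3/10 -2/5 -2; 0 0 1]
T5·…·T1 = [2/5 -3/10 -7/2; -3/10 -2/5 -4; 0 0 1]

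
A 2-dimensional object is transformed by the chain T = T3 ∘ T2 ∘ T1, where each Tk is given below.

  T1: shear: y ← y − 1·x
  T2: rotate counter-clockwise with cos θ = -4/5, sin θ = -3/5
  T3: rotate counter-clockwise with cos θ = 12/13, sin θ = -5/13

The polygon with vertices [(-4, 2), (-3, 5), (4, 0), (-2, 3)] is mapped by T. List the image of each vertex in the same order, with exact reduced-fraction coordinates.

T1 shear: y ← y − 1·x: (-4, 2) → (-4, 6); (-3, 5) → (-3, 8); (4, 0) → (4, -4); (-2, 3) → (-2, 5)
T2 rotate counter-clockwise with cos θ = -4/5, sin θ = -3/5: (-4, 6) → (34/5, -12/5); (-3, 8) → (36/5, -23/5); (4, -4) → (-28/5, 4/5); (-2, 5) → (23/5, -14/5)
T3 rotate counter-clockwise with cos θ = 12/13, sin θ = -5/13: (34/5, -12/5) → (348/65, -314/65); (36/5, -23/5) → (317/65, -456/65); (-28/5, 4/5) → (-316/65, 188/65); (23/5, -14/5) → (206/65, -283/65)

image vertices: (348/65, -314/65), (317/65, -456/65), (-316/65, 188/65), (206/65, -283/65)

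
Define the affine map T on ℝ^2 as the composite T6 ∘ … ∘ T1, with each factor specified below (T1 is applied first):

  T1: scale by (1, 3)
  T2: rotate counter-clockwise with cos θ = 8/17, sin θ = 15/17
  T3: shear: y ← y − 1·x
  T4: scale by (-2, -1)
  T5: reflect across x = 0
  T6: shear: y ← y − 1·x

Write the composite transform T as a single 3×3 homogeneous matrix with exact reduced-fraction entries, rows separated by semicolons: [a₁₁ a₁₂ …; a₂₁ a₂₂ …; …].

T1 = [1 0 0; 0 3 0; 0 0 1]
T2·T1 = [8/17 -45/17 0; 15/17 24/17 0; 0 0 1]
T3·…·T1 = [8/17 -45/17 0; 7/17 69/17 0; 0 0 1]
T4·…·T1 = [-16/17 90/17 0; -7/17 -69/17 0; 0 0 1]
T5·…·T1 = [16/17 -90/17 0; -7/17 -69/17 0; 0 0 1]
T6·…·T1 = [16/17 -90/17 0; -23/17 21/17 0; 0 0 1]

T = [16/17 -90/17 0; -23/17 21/17 0; 0 0 1]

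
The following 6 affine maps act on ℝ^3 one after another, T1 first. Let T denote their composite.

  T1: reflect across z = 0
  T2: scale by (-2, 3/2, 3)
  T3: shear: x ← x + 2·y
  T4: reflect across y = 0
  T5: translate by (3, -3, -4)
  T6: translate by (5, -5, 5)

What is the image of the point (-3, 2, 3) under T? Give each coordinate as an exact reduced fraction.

T1 reflect across z = 0: (-3, 2, 3) → (-3, 2, -3)
T2 scale by (-2, 3/2, 3): (-3, 2, -3) → (6, 3, -9)
T3 shear: x ← x + 2·y: (6, 3, -9) → (12, 3, -9)
T4 reflect across y = 0: (12, 3, -9) → (12, -3, -9)
T5 translate by (3, -3, -4): (12, -3, -9) → (15, -6, -13)
T6 translate by (5, -5, 5): (15, -6, -13) → (20, -11, -8)

T(p) = (20, -11, -8)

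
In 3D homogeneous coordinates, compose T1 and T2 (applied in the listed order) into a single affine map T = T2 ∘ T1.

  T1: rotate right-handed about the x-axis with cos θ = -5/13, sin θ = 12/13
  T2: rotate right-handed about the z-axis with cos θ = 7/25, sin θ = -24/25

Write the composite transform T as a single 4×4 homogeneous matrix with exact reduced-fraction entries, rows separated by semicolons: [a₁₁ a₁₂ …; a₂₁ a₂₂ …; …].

T = [7/25 -24/65 -288/325 0; -24/25 -7/65 -84/325 0; 0 12/13 -5/13 0; 0 0 0 1]

T1 = [1 0 0 0; 0 -5/13 -12/13 0; 0 12/13 -5/13 0; 0 0 0 1]
T2·T1 = [7/25 -24/65 -288/325 0; -24/25 -7/65 -84/325 0; 0 12/13 -5/13 0; 0 0 0 1]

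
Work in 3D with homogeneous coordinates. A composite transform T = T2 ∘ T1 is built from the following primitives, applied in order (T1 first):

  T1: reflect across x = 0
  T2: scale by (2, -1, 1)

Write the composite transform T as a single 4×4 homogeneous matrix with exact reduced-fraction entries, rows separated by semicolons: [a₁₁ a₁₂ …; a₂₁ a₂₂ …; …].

T1 = [-1 0 0 0; 0 1 0 0; 0 0 1 0; 0 0 0 1]
T2·T1 = [-2 0 0 0; 0 -1 0 0; 0 0 1 0; 0 0 0 1]

T = [-2 0 0 0; 0 -1 0 0; 0 0 1 0; 0 0 0 1]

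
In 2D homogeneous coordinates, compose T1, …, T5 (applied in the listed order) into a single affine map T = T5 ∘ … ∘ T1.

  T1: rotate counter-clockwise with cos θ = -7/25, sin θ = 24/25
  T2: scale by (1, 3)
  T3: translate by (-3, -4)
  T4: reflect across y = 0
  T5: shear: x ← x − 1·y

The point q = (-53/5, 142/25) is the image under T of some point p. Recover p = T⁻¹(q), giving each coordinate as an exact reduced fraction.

p = (0, 2)

T1 = [-7/25 -24/25 0; 24/25 -7/25 0; 0 0 1]
T2·T1 = [-7/25 -24/25 0; 72/25 -21/25 0; 0 0 1]
T3·…·T1 = [-7/25 -24/25 -3; 72/25 -21/25 -4; 0 0 1]
T4·…·T1 = [-7/25 -24/25 -3; -72/25 21/25 4; 0 0 1]
T5·…·T1 = [13/5 -9/5 -7; -72/25 21/25 4; 0 0 1]
det M = -3; M⁻¹ = [-7/25 -3/5 11/25; -24/25 -13/15 -244/75; 0 0 1]
M⁻¹ · (-53/5, 142/25)ᵀ = (0, 2)ᵀ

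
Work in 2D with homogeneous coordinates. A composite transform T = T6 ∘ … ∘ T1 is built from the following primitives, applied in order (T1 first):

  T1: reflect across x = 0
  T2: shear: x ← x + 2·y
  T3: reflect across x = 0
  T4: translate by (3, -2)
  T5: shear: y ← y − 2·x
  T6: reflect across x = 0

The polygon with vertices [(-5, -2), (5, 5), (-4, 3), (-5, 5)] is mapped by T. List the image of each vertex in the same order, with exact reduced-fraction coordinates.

image vertices: (-2, -8), (2, 7), (7, 15), (12, 27)

T1 reflect across x = 0: (-5, -2) → (5, -2); (5, 5) → (-5, 5); (-4, 3) → (4, 3); (-5, 5) → (5, 5)
T2 shear: x ← x + 2·y: (5, -2) → (1, -2); (-5, 5) → (5, 5); (4, 3) → (10, 3); (5, 5) → (15, 5)
T3 reflect across x = 0: (1, -2) → (-1, -2); (5, 5) → (-5, 5); (10, 3) → (-10, 3); (15, 5) → (-15, 5)
T4 translate by (3, -2): (-1, -2) → (2, -4); (-5, 5) → (-2, 3); (-10, 3) → (-7, 1); (-15, 5) → (-12, 3)
T5 shear: y ← y − 2·x: (2, -4) → (2, -8); (-2, 3) → (-2, 7); (-7, 1) → (-7, 15); (-12, 3) → (-12, 27)
T6 reflect across x = 0: (2, -8) → (-2, -8); (-2, 7) → (2, 7); (-7, 15) → (7, 15); (-12, 27) → (12, 27)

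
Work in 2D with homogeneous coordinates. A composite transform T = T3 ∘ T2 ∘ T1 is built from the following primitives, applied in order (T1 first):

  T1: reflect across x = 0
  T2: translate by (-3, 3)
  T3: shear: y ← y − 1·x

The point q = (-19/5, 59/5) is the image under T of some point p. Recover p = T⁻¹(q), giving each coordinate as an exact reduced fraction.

p = (4/5, 5)

T1 = [-1 0 0; 0 1 0; 0 0 1]
T2·T1 = [-1 0 -3; 0 1 3; 0 0 1]
T3·…·T1 = [-1 0 -3; 1 1 6; 0 0 1]
det M = -1; M⁻¹ = [-1 0 -3; 1 1 -3; 0 0 1]
M⁻¹ · (-19/5, 59/5)ᵀ = (4/5, 5)ᵀ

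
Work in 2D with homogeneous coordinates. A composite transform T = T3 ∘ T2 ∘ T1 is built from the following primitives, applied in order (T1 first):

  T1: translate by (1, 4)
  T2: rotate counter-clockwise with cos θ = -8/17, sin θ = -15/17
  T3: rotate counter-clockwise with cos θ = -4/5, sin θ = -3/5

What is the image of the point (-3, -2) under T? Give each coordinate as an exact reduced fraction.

T(p) = (-142/85, -194/85)

T1 translate by (1, 4): (-3, -2) → (-2, 2)
T2 rotate counter-clockwise with cos θ = -8/17, sin θ = -15/17: (-2, 2) → (46/17, 14/17)
T3 rotate counter-clockwise with cos θ = -4/5, sin θ = -3/5: (46/17, 14/17) → (-142/85, -194/85)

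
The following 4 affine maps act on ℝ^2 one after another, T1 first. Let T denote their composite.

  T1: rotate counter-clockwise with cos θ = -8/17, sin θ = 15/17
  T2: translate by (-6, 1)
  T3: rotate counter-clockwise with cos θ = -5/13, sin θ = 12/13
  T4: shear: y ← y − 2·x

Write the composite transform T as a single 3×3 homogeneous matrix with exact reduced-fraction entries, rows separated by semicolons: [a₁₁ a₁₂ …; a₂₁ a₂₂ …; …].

T = [-140/221 171/221 18/13; 109/221 -482/221 -113/13; 0 0 1]

T1 = [-8/17 -15/17 0; 15/17 -8/17 0; 0 0 1]
T2·T1 = [-8/17 -15/17 -6; 15/17 -8/17 1; 0 0 1]
T3·…·T1 = [-140/221 171/221 18/13; -171/221 -140/221 -77/13; 0 0 1]
T4·…·T1 = [-140/221 171/221 18/13; 109/221 -482/221 -113/13; 0 0 1]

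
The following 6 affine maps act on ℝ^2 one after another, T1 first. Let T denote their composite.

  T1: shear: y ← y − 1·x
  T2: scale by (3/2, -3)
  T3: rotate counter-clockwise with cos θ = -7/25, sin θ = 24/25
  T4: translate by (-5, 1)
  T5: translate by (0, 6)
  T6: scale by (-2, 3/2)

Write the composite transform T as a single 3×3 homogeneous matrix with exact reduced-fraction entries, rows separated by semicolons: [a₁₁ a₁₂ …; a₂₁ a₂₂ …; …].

T = [33/5 -144/25 10; 9/10 63/50 21/2; 0 0 1]

T1 = [1 0 0; -1 1 0; 0 0 1]
T2·T1 = [3/2 0 0; 3 -3 0; 0 0 1]
T3·…·T1 = [-33/10 72/25 0; 3/5 21/25 0; 0 0 1]
T4·…·T1 = [-33/10 72/25 -5; 3/5 21/25 1; 0 0 1]
T5·…·T1 = [-33/10 72/25 -5; 3/5 21/25 7; 0 0 1]
T6·…·T1 = [33/5 -144/25 10; 9/10 63/50 21/2; 0 0 1]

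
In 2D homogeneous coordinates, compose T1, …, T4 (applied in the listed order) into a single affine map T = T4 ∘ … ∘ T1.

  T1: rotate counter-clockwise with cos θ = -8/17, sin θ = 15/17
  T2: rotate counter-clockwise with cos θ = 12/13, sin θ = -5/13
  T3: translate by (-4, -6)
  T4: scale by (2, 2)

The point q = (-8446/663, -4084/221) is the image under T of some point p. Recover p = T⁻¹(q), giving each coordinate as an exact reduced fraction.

p = (-3, 8/3)

T1 = [-8/17 -15/17 0; 15/17 -8/17 0; 0 0 1]
T2·T1 = [-21/221 -220/221 0; 220/221 -21/221 0; 0 0 1]
T3·…·T1 = [-21/221 -220/221 -4; 220/221 -21/221 -6; 0 0 1]
T4·…·T1 = [-42/221 -440/221 -8; 440/221 -42/221 -12; 0 0 1]
det M = 4; M⁻¹ = [-21/442 110/221 1236/221; -110/221 -21/442 -1006/221; 0 0 1]
M⁻¹ · (-8446/663, -4084/221)ᵀ = (-3, 8/3)ᵀ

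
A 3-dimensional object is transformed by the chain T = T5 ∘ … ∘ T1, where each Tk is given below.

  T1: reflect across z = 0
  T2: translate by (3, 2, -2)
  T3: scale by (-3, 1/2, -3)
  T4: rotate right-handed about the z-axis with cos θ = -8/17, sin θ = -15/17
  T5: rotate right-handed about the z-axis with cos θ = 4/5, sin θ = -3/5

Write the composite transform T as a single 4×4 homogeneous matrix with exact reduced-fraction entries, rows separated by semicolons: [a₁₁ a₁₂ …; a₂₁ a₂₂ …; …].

T = [231/85 18/85 0 729/85; 108/85 -77/170 0 247/85; 0 0 3 6; 0 0 0 1]

T1 = [1 0 0 0; 0 1 0 0; 0 0 -1 0; 0 0 0 1]
T2·T1 = [1 0 0 3; 0 1 0 2; 0 0 -1 -2; 0 0 0 1]
T3·…·T1 = [-3 0 0 -9; 0 1/2 0 1; 0 0 3 6; 0 0 0 1]
T4·…·T1 = [24/17 15/34 0 87/17; 45/17 -4/17 0 127/17; 0 0 3 6; 0 0 0 1]
T5·…·T1 = [231/85 18/85 0 729/85; 108/85 -77/170 0 247/85; 0 0 3 6; 0 0 0 1]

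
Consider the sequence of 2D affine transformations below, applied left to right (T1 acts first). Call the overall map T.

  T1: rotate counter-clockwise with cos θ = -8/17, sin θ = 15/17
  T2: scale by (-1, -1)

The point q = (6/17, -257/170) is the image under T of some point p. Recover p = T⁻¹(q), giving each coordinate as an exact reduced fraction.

p = (3/2, -2/5)

T1 = [-8/17 -15/17 0; 15/17 -8/17 0; 0 0 1]
T2·T1 = [8/17 15/17 0; -15/17 8/17 0; 0 0 1]
det M = 1; M⁻¹ = [8/17 -15/17 0; 15/17 8/17 0; 0 0 1]
M⁻¹ · (6/17, -257/170)ᵀ = (3/2, -2/5)ᵀ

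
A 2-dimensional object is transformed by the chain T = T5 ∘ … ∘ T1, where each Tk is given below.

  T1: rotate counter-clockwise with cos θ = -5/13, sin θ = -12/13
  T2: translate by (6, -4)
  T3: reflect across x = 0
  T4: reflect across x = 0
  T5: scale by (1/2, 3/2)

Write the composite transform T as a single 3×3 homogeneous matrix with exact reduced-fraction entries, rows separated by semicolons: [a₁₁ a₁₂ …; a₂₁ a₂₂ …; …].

T1 = [-5/13 12/13 0; -12/13 -5/13 0; 0 0 1]
T2·T1 = [-5/13 12/13 6; -12/13 -5/13 -4; 0 0 1]
T3·…·T1 = [5/13 -12/13 -6; -12/13 -5/13 -4; 0 0 1]
T4·…·T1 = [-5/13 12/13 6; -12/13 -5/13 -4; 0 0 1]
T5·…·T1 = [-5/26 6/13 3; -18/13 -15/26 -6; 0 0 1]

T = [-5/26 6/13 3; -18/13 -15/26 -6; 0 0 1]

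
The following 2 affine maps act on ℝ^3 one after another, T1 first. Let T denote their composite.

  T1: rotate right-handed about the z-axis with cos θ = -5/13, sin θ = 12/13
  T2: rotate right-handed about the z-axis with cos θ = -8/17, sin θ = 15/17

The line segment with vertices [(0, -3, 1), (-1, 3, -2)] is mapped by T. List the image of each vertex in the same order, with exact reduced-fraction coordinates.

image vertices: (-513/221, 420/221, 1), (653/221, -249/221, -2)

T1 rotate right-handed about the z-axis with cos θ = -5/13, sin θ = 12/13: (0, -3, 1) → (36/13, 15/13, 1); (-1, 3, -2) → (-31/13, -27/13, -2)
T2 rotate right-handed about the z-axis with cos θ = -8/17, sin θ = 15/17: (36/13, 15/13, 1) → (-513/221, 420/221, 1); (-31/13, -27/13, -2) → (653/221, -249/221, -2)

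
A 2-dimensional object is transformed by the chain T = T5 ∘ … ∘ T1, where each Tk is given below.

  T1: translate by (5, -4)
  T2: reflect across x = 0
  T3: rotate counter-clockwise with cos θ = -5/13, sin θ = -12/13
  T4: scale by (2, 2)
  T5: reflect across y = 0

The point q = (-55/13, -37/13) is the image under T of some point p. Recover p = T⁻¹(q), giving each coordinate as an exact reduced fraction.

p = (-9/2, 3/2)

T1 = [1 0 5; 0 1 -4; 0 0 1]
T2·T1 = [-1 0 -5; 0 1 -4; 0 0 1]
T3·…·T1 = [5/13 12/13 -23/13; 12/13 -5/13 80/13; 0 0 1]
T4·…·T1 = [10/13 24/13 -46/13; 24/13 -10/13 160/13; 0 0 1]
T5·…·T1 = [10/13 24/13 -46/13; -24/13 10/13 -160/13; 0 0 1]
det M = 4; M⁻¹ = [5/26 -6/13 -5; 6/13 5/26 4; 0 0 1]
M⁻¹ · (-55/13, -37/13)ᵀ = (-9/2, 3/2)ᵀ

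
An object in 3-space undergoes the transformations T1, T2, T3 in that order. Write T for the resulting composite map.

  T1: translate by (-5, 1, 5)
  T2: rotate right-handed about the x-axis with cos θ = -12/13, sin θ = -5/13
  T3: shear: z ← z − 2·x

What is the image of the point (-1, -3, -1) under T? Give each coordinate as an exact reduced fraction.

T1 translate by (-5, 1, 5): (-1, -3, -1) → (-6, -2, 4)
T2 rotate right-handed about the x-axis with cos θ = -12/13, sin θ = -5/13: (-6, -2, 4) → (-6, 44/13, -38/13)
T3 shear: z ← z − 2·x: (-6, 44/13, -38/13) → (-6, 44/13, 118/13)

T(p) = (-6, 44/13, 118/13)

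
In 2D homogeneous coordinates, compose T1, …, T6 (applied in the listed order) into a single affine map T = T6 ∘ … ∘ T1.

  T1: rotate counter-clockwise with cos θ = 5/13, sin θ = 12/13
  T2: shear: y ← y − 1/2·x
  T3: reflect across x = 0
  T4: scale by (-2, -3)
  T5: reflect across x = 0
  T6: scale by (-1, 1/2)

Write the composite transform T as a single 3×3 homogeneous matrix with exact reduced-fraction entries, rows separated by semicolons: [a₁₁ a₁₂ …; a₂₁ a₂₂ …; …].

T = [10/13 -24/13 0; -57/52 -33/26 0; 0 0 1]

T1 = [5/13 -12/13 0; 12/13 5/13 0; 0 0 1]
T2·T1 = [5/13 -12/13 0; 19/26 11/13 0; 0 0 1]
T3·…·T1 = [-5/13 12/13 0; 19/26 11/13 0; 0 0 1]
T4·…·T1 = [10/13 -24/13 0; -57/26 -33/13 0; 0 0 1]
T5·…·T1 = [-10/13 24/13 0; -57/26 -33/13 0; 0 0 1]
T6·…·T1 = [10/13 -24/13 0; -57/52 -33/26 0; 0 0 1]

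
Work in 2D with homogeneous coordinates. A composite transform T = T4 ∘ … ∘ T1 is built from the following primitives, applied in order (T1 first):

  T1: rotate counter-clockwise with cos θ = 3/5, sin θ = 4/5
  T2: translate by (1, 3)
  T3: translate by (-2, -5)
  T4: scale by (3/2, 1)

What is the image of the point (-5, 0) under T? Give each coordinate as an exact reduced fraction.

T1 rotate counter-clockwise with cos θ = 3/5, sin θ = 4/5: (-5, 0) → (-3, -4)
T2 translate by (1, 3): (-3, -4) → (-2, -1)
T3 translate by (-2, -5): (-2, -1) → (-4, -6)
T4 scale by (3/2, 1): (-4, -6) → (-6, -6)

T(p) = (-6, -6)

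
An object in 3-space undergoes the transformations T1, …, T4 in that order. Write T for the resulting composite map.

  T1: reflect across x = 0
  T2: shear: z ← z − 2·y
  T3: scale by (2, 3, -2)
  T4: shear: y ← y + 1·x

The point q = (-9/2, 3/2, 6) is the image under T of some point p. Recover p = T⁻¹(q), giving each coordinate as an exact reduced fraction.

T1 = [-1 0 0 0; 0 1 0 0; 0 0 1 0; 0 0 0 1]
T2·T1 = [-1 0 0 0; 0 1 0 0; 0 -2 1 0; 0 0 0 1]
T3·…·T1 = [-2 0 0 0; 0 3 0 0; 0 4 -2 0; 0 0 0 1]
T4·…·T1 = [-2 0 0 0; -2 3 0 0; 0 4 -2 0; 0 0 0 1]
det M = 12; M⁻¹ = [-1/2 0 0 0; -1/3 1/3 0 0; -2/3 2/3 -1/2 0; 0 0 0 1]
M⁻¹ · (-9/2, 3/2, 6)ᵀ = (9/4, 2, 1)ᵀ

p = (9/4, 2, 1)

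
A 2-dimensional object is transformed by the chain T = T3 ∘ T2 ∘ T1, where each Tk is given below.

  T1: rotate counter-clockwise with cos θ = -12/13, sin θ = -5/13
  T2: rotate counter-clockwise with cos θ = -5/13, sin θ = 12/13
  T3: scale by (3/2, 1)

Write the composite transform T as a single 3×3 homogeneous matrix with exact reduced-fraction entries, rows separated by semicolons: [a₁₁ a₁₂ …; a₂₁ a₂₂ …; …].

T1 = [-12/13 5/13 0; -5/13 -12/13 0; 0 0 1]
T2·T1 = [120/169 119/169 0; -119/169 120/169 0; 0 0 1]
T3·…·T1 = [180/169 357/338 0; -119/169 120/169 0; 0 0 1]

T = [180/169 357/338 0; -119/169 120/169 0; 0 0 1]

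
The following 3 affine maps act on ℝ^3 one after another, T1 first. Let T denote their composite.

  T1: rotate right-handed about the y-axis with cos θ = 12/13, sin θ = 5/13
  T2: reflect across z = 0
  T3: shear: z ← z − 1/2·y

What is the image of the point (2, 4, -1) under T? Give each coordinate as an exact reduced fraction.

T(p) = (19/13, 4, -4/13)

T1 rotate right-handed about the y-axis with cos θ = 12/13, sin θ = 5/13: (2, 4, -1) → (19/13, 4, -22/13)
T2 reflect across z = 0: (19/13, 4, -22/13) → (19/13, 4, 22/13)
T3 shear: z ← z − 1/2·y: (19/13, 4, 22/13) → (19/13, 4, -4/13)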